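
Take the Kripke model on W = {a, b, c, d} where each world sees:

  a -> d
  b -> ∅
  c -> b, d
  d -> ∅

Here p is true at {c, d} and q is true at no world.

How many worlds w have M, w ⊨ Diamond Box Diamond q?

2

a: successors {d}; Box Diamond q there: d:T. ✓
b: no successors, so Diamond Box Diamond q fails. ✗
c: successors {b, d}; Box Diamond q there: b:T, d:T. ✓
d: no successors, so Diamond Box Diamond q fails. ✗
Satisfying worlds: {a, c}.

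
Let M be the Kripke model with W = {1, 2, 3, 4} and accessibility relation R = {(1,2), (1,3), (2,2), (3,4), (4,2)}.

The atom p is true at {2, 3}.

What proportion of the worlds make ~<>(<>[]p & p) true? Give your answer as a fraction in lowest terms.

1/4

1: <>(<>[]p & p) is T. ✗
2: <>(<>[]p & p) is T. ✗
3: <>(<>[]p & p) is F. ✓
4: <>(<>[]p & p) is T. ✗
That's 1 of 4 worlds, so 1/4.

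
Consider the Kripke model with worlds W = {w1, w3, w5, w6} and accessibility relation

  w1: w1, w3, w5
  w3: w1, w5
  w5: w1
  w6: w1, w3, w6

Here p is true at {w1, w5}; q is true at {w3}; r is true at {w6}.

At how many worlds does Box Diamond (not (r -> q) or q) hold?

w1: successors {w1, w3, w5}; Diamond (not (r -> q) or q) there: w1:T, w3:F, w5:F. ✗
w3: successors {w1, w5}; Diamond (not (r -> q) or q) there: w1:T, w5:F. ✗
w5: successors {w1}; Diamond (not (r -> q) or q) there: w1:T. ✓
w6: successors {w1, w3, w6}; Diamond (not (r -> q) or q) there: w1:T, w3:F, w6:T. ✗
Satisfying worlds: {w5}.

1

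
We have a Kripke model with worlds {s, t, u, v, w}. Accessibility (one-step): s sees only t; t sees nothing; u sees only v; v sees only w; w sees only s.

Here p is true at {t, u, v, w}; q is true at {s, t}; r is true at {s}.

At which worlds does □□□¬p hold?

{s, t, u, w}

s: successors {t}; □□¬p there: t:T. ✓
t: no successors, so □□□¬p holds vacuously. ✓
u: successors {v}; □□¬p there: v:T. ✓
v: successors {w}; □□¬p there: w:F. ✗
w: successors {s}; □□¬p there: s:T. ✓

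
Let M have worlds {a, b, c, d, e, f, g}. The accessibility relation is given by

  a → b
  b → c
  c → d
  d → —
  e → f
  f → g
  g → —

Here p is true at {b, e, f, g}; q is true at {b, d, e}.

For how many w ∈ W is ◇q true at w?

a: successors {b}; q there: b:T. ✓
b: successors {c}; q there: c:F. ✗
c: successors {d}; q there: d:T. ✓
d: no successors, so ◇q fails. ✗
e: successors {f}; q there: f:F. ✗
f: successors {g}; q there: g:F. ✗
g: no successors, so ◇q fails. ✗
Satisfying worlds: {a, c}.

2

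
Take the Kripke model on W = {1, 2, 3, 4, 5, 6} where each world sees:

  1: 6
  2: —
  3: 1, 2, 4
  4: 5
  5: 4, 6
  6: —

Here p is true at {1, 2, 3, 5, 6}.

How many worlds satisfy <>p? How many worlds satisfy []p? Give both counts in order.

4 and 4

For <>p:
1: successors {6}; p there: 6:T. ✓
2: no successors, so <>p fails. ✗
3: successors {1, 2, 4}; p there: 1:T, 2:T, 4:F. ✓
4: successors {5}; p there: 5:T. ✓
5: successors {4, 6}; p there: 4:F, 6:T. ✓
6: no successors, so <>p fails. ✗
— 4 worlds.
For []p:
1: successors {6}; p there: 6:T. ✓
2: no successors, so []p holds vacuously. ✓
3: successors {1, 2, 4}; p there: 1:T, 2:T, 4:F. ✗
4: successors {5}; p there: 5:T. ✓
5: successors {4, 6}; p there: 4:F, 6:T. ✗
6: no successors, so []p holds vacuously. ✓
— 4 worlds.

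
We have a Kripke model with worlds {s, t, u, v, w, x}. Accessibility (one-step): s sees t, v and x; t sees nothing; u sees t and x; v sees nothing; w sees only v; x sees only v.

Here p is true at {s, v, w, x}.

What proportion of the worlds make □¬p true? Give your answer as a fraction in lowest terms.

1/3

s: successors {t, v, x}; ¬p there: t:T, v:F, x:F. ✗
t: no successors, so □¬p holds vacuously. ✓
u: successors {t, x}; ¬p there: t:T, x:F. ✗
v: no successors, so □¬p holds vacuously. ✓
w: successors {v}; ¬p there: v:F. ✗
x: successors {v}; ¬p there: v:F. ✗
That's 2 of 6 worlds, so 2/6 = 1/3.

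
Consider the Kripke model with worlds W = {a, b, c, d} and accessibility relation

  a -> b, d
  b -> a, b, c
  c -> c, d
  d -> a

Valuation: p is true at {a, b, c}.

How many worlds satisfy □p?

2

a: successors {b, d}; p there: b:T, d:F. ✗
b: successors {a, b, c}; p there: a:T, b:T, c:T. ✓
c: successors {c, d}; p there: c:T, d:F. ✗
d: successors {a}; p there: a:T. ✓
Satisfying worlds: {b, d}.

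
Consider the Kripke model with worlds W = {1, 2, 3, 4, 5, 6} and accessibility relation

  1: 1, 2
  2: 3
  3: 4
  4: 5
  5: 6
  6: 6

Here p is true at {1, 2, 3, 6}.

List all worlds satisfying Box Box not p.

1: successors {1, 2}; Box not p there: 1:F, 2:F. ✗
2: successors {3}; Box not p there: 3:T. ✓
3: successors {4}; Box not p there: 4:T. ✓
4: successors {5}; Box not p there: 5:F. ✗
5: successors {6}; Box not p there: 6:F. ✗
6: successors {6}; Box not p there: 6:F. ✗

{2, 3}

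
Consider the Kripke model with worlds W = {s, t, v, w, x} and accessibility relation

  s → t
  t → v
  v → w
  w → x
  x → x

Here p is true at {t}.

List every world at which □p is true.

s: successors {t}; p there: t:T. ✓
t: successors {v}; p there: v:F. ✗
v: successors {w}; p there: w:F. ✗
w: successors {x}; p there: x:F. ✗
x: successors {x}; p there: x:F. ✗

{s}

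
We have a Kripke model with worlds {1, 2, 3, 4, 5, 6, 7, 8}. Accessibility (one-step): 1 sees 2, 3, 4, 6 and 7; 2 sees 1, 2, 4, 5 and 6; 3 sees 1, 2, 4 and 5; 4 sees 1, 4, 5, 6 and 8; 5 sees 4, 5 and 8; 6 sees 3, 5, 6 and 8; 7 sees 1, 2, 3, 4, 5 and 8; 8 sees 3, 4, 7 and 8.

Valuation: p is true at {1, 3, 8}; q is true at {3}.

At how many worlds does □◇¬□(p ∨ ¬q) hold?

0

1: successors {2, 3, 4, 6, 7}; ◇¬□(p ∨ ¬q) there: 2:F, 3:F, 4:F, 6:F, 7:F. ✗
2: successors {1, 2, 4, 5, 6}; ◇¬□(p ∨ ¬q) there: 1:F, 2:F, 4:F, 5:F, 6:F. ✗
3: successors {1, 2, 4, 5}; ◇¬□(p ∨ ¬q) there: 1:F, 2:F, 4:F, 5:F. ✗
4: successors {1, 4, 5, 6, 8}; ◇¬□(p ∨ ¬q) there: 1:F, 4:F, 5:F, 6:F, 8:F. ✗
5: successors {4, 5, 8}; ◇¬□(p ∨ ¬q) there: 4:F, 5:F, 8:F. ✗
6: successors {3, 5, 6, 8}; ◇¬□(p ∨ ¬q) there: 3:F, 5:F, 6:F, 8:F. ✗
7: successors {1, 2, 3, 4, 5, 8}; ◇¬□(p ∨ ¬q) there: 1:F, 2:F, 3:F, 4:F, 5:F, 8:F. ✗
8: successors {3, 4, 7, 8}; ◇¬□(p ∨ ¬q) there: 3:F, 4:F, 7:F, 8:F. ✗
Satisfying worlds: ∅.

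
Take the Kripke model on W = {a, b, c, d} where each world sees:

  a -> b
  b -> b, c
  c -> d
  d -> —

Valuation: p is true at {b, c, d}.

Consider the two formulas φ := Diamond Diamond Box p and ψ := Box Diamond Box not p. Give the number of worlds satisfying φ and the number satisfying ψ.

2 and 1

For Diamond Diamond Box p:
a: successors {b}; Diamond Box p there: b:T. ✓
b: successors {b, c}; Diamond Box p there: b:T, c:T. ✓
c: successors {d}; Diamond Box p there: d:F. ✗
d: no successors, so Diamond Diamond Box p fails. ✗
— 2 worlds.
For Box Diamond Box not p:
a: successors {b}; Diamond Box not p there: b:F. ✗
b: successors {b, c}; Diamond Box not p there: b:F, c:T. ✗
c: successors {d}; Diamond Box not p there: d:F. ✗
d: no successors, so Box Diamond Box not p holds vacuously. ✓
— 1 world.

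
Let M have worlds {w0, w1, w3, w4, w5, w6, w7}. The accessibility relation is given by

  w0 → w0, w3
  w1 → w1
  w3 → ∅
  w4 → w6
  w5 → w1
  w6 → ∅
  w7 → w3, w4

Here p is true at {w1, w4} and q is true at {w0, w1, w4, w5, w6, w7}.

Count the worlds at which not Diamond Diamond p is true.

w0: Diamond Diamond p is F. ✓
w1: Diamond Diamond p is T. ✗
w3: Diamond Diamond p is F. ✓
w4: Diamond Diamond p is F. ✓
w5: Diamond Diamond p is T. ✗
w6: Diamond Diamond p is F. ✓
w7: Diamond Diamond p is F. ✓
Satisfying worlds: {w0, w3, w4, w6, w7}.

5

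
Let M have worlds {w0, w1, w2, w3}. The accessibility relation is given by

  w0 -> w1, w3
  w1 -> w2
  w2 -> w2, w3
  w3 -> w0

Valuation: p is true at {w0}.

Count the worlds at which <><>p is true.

w0: successors {w1, w3}; <>p there: w1:F, w3:T. ✓
w1: successors {w2}; <>p there: w2:F. ✗
w2: successors {w2, w3}; <>p there: w2:F, w3:T. ✓
w3: successors {w0}; <>p there: w0:F. ✗
Satisfying worlds: {w0, w2}.

2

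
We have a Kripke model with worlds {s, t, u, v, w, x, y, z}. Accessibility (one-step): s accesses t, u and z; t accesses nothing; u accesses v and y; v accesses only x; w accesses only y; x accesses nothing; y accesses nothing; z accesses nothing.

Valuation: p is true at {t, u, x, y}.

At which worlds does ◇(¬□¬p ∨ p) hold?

s: successors {t, u, z}; ¬□¬p ∨ p there: t:T, u:T, z:F. ✓
t: no successors, so ◇(¬□¬p ∨ p) fails. ✗
u: successors {v, y}; ¬□¬p ∨ p there: v:T, y:T. ✓
v: successors {x}; ¬□¬p ∨ p there: x:T. ✓
w: successors {y}; ¬□¬p ∨ p there: y:T. ✓
x: no successors, so ◇(¬□¬p ∨ p) fails. ✗
y: no successors, so ◇(¬□¬p ∨ p) fails. ✗
z: no successors, so ◇(¬□¬p ∨ p) fails. ✗

{s, u, v, w}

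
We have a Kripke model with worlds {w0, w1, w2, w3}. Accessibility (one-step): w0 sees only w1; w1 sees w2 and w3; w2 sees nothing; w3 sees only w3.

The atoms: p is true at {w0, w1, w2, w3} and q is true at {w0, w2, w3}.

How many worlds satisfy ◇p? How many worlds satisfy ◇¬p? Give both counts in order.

3 and 0

For ◇p:
w0: successors {w1}; p there: w1:T. ✓
w1: successors {w2, w3}; p there: w2:T, w3:T. ✓
w2: no successors, so ◇p fails. ✗
w3: successors {w3}; p there: w3:T. ✓
— 3 worlds.
For ◇¬p:
w0: successors {w1}; ¬p there: w1:F. ✗
w1: successors {w2, w3}; ¬p there: w2:F, w3:F. ✗
w2: no successors, so ◇¬p fails. ✗
w3: successors {w3}; ¬p there: w3:F. ✗
— 0 worlds.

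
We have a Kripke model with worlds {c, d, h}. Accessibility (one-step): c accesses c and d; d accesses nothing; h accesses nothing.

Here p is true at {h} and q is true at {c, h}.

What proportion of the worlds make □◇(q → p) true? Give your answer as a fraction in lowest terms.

c: successors {c, d}; ◇(q → p) there: c:T, d:F. ✗
d: no successors, so □◇(q → p) holds vacuously. ✓
h: no successors, so □◇(q → p) holds vacuously. ✓
That's 2 of 3 worlds, so 2/3.

2/3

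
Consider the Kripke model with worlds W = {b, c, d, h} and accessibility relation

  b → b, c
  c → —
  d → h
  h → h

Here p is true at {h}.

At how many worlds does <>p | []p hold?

3

b: <>p is F, []p is F. ✗
c: <>p is F, []p is T. ✓
d: <>p is T, []p is T. ✓
h: <>p is T, []p is T. ✓
Satisfying worlds: {c, d, h}.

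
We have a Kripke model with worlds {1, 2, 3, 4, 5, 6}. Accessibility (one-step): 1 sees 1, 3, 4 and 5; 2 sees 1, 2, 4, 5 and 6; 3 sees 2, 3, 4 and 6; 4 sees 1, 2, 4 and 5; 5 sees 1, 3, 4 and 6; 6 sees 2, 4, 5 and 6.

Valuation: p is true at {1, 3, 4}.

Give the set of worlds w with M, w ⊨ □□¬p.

1: successors {1, 3, 4, 5}; □¬p there: 1:F, 3:F, 4:F, 5:F. ✗
2: successors {1, 2, 4, 5, 6}; □¬p there: 1:F, 2:F, 4:F, 5:F, 6:F. ✗
3: successors {2, 3, 4, 6}; □¬p there: 2:F, 3:F, 4:F, 6:F. ✗
4: successors {1, 2, 4, 5}; □¬p there: 1:F, 2:F, 4:F, 5:F. ✗
5: successors {1, 3, 4, 6}; □¬p there: 1:F, 3:F, 4:F, 6:F. ✗
6: successors {2, 4, 5, 6}; □¬p there: 2:F, 4:F, 5:F, 6:F. ✗

∅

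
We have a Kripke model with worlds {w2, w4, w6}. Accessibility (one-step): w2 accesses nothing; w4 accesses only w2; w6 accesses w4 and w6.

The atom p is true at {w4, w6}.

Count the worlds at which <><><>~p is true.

1

w2: no successors, so <><><>~p fails. ✗
w4: successors {w2}; <><>~p there: w2:F. ✗
w6: successors {w4, w6}; <><>~p there: w4:F, w6:T. ✓
Satisfying worlds: {w6}.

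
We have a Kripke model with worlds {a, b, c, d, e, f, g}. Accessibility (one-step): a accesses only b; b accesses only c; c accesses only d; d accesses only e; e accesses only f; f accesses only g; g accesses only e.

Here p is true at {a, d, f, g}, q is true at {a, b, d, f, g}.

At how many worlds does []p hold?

a: successors {b}; p there: b:F. ✗
b: successors {c}; p there: c:F. ✗
c: successors {d}; p there: d:T. ✓
d: successors {e}; p there: e:F. ✗
e: successors {f}; p there: f:T. ✓
f: successors {g}; p there: g:T. ✓
g: successors {e}; p there: e:F. ✗
Satisfying worlds: {c, e, f}.

3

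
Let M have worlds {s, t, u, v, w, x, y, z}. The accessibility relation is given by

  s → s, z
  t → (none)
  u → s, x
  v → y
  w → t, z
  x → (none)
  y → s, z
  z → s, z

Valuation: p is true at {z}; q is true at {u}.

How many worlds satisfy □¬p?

s: successors {s, z}; ¬p there: s:T, z:F. ✗
t: no successors, so □¬p holds vacuously. ✓
u: successors {s, x}; ¬p there: s:T, x:T. ✓
v: successors {y}; ¬p there: y:T. ✓
w: successors {t, z}; ¬p there: t:T, z:F. ✗
x: no successors, so □¬p holds vacuously. ✓
y: successors {s, z}; ¬p there: s:T, z:F. ✗
z: successors {s, z}; ¬p there: s:T, z:F. ✗
Satisfying worlds: {t, u, v, x}.

4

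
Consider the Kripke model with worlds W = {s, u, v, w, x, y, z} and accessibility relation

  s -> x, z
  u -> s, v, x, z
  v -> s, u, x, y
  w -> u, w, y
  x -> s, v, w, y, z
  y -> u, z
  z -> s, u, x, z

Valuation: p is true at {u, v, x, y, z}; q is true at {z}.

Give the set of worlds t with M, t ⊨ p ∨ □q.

s: p is F, □q is F. ✗
u: p is T, □q is F. ✓
v: p is T, □q is F. ✓
w: p is F, □q is F. ✗
x: p is T, □q is F. ✓
y: p is T, □q is F. ✓
z: p is T, □q is F. ✓

{u, v, x, y, z}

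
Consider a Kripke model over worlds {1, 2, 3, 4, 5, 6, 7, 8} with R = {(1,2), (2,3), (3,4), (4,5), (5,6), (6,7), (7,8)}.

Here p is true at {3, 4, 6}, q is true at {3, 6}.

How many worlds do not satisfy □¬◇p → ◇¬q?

1: □¬◇p is F, ◇¬q is T. ✓
2: □¬◇p is F, ◇¬q is F. ✓
3: □¬◇p is T, ◇¬q is T. ✓
4: □¬◇p is F, ◇¬q is T. ✓
5: □¬◇p is T, ◇¬q is F. ✗
6: □¬◇p is T, ◇¬q is T. ✓
7: □¬◇p is T, ◇¬q is T. ✓
8: □¬◇p is T, ◇¬q is F. ✗
Satisfying worlds: {1, 2, 3, 4, 6, 7}.
So □¬◇p → ◇¬q fails at the other 2 worlds.

2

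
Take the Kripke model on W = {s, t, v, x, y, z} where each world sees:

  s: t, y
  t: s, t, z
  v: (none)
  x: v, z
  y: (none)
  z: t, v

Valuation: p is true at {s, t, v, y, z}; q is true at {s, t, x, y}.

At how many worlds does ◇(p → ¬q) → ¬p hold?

s: ◇(p → ¬q) is F, ¬p is F. ✓
t: ◇(p → ¬q) is T, ¬p is F. ✗
v: ◇(p → ¬q) is F, ¬p is F. ✓
x: ◇(p → ¬q) is T, ¬p is T. ✓
y: ◇(p → ¬q) is F, ¬p is F. ✓
z: ◇(p → ¬q) is T, ¬p is F. ✗
Satisfying worlds: {s, v, x, y}.

4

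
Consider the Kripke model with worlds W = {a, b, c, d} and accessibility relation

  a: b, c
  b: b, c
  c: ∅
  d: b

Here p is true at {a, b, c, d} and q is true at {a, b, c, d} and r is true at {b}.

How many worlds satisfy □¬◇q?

1

a: successors {b, c}; ¬◇q there: b:F, c:T. ✗
b: successors {b, c}; ¬◇q there: b:F, c:T. ✗
c: no successors, so □¬◇q holds vacuously. ✓
d: successors {b}; ¬◇q there: b:F. ✗
Satisfying worlds: {c}.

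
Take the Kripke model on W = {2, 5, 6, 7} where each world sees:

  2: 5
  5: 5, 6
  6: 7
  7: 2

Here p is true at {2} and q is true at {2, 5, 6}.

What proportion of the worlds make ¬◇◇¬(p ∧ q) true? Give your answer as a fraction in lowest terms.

2: ◇◇¬(p ∧ q) is T. ✗
5: ◇◇¬(p ∧ q) is T. ✗
6: ◇◇¬(p ∧ q) is F. ✓
7: ◇◇¬(p ∧ q) is T. ✗
That's 1 of 4 worlds, so 1/4.

1/4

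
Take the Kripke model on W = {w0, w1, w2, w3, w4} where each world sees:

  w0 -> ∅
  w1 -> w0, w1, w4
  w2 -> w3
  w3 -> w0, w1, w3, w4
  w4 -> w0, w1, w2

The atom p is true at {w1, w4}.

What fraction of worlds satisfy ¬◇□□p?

w0: ◇□□p is F. ✓
w1: ◇□□p is T. ✗
w2: ◇□□p is F. ✓
w3: ◇□□p is T. ✗
w4: ◇□□p is T. ✗
That's 2 of 5 worlds, so 2/5.

2/5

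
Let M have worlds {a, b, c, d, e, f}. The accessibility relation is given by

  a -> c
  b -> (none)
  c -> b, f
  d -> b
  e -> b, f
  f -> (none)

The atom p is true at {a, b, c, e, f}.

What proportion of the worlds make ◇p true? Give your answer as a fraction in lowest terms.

2/3

a: successors {c}; p there: c:T. ✓
b: no successors, so ◇p fails. ✗
c: successors {b, f}; p there: b:T, f:T. ✓
d: successors {b}; p there: b:T. ✓
e: successors {b, f}; p there: b:T, f:T. ✓
f: no successors, so ◇p fails. ✗
That's 4 of 6 worlds, so 4/6 = 2/3.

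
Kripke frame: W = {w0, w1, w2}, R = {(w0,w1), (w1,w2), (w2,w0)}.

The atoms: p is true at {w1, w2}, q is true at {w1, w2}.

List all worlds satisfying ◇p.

w0: successors {w1}; p there: w1:T. ✓
w1: successors {w2}; p there: w2:T. ✓
w2: successors {w0}; p there: w0:F. ✗

{w0, w1}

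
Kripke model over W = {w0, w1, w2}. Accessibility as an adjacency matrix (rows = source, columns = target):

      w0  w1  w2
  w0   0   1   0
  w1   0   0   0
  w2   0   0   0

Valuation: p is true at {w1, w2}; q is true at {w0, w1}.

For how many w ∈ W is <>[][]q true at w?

w0: successors {w1}; [][]q there: w1:T. ✓
w1: no successors, so <>[][]q fails. ✗
w2: no successors, so <>[][]q fails. ✗
Satisfying worlds: {w0}.

1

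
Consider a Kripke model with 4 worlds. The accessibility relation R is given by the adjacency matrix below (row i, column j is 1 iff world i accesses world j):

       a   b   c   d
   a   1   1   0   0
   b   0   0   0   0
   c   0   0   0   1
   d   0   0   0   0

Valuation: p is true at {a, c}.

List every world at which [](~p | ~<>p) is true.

{b, c, d}

a: successors {a, b}; ~p | ~<>p there: a:F, b:T. ✗
b: no successors, so [](~p | ~<>p) holds vacuously. ✓
c: successors {d}; ~p | ~<>p there: d:T. ✓
d: no successors, so [](~p | ~<>p) holds vacuously. ✓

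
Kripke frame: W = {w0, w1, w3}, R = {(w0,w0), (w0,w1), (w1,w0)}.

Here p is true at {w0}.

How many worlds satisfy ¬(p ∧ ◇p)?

2

w0: p ∧ ◇p is T. ✗
w1: p ∧ ◇p is F. ✓
w3: p ∧ ◇p is F. ✓
Satisfying worlds: {w1, w3}.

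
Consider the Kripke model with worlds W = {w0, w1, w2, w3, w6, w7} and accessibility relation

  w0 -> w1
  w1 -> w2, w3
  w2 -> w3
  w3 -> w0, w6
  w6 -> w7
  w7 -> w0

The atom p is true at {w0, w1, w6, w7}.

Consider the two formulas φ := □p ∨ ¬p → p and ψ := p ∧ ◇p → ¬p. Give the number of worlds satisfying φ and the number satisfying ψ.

4 and 3

For □p ∨ ¬p → p:
w0: □p ∨ ¬p is T, p is T. ✓
w1: □p ∨ ¬p is F, p is T. ✓
w2: □p ∨ ¬p is T, p is F. ✗
w3: □p ∨ ¬p is T, p is F. ✗
w6: □p ∨ ¬p is T, p is T. ✓
w7: □p ∨ ¬p is T, p is T. ✓
— 4 worlds.
For p ∧ ◇p → ¬p:
w0: p ∧ ◇p is T, ¬p is F. ✗
w1: p ∧ ◇p is F, ¬p is F. ✓
w2: p ∧ ◇p is F, ¬p is T. ✓
w3: p ∧ ◇p is F, ¬p is T. ✓
w6: p ∧ ◇p is T, ¬p is F. ✗
w7: p ∧ ◇p is T, ¬p is F. ✗
— 3 worlds.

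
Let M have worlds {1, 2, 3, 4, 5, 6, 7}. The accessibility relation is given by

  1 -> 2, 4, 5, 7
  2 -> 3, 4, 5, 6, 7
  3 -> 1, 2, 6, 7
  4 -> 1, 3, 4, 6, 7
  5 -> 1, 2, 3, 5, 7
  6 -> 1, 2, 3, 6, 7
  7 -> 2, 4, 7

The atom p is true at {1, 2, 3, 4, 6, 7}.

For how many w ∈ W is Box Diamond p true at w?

7

1: successors {2, 4, 5, 7}; Diamond p there: 2:T, 4:T, 5:T, 7:T. ✓
2: successors {3, 4, 5, 6, 7}; Diamond p there: 3:T, 4:T, 5:T, 6:T, 7:T. ✓
3: successors {1, 2, 6, 7}; Diamond p there: 1:T, 2:T, 6:T, 7:T. ✓
4: successors {1, 3, 4, 6, 7}; Diamond p there: 1:T, 3:T, 4:T, 6:T, 7:T. ✓
5: successors {1, 2, 3, 5, 7}; Diamond p there: 1:T, 2:T, 3:T, 5:T, 7:T. ✓
6: successors {1, 2, 3, 6, 7}; Diamond p there: 1:T, 2:T, 3:T, 6:T, 7:T. ✓
7: successors {2, 4, 7}; Diamond p there: 2:T, 4:T, 7:T. ✓
Satisfying worlds: {1, 2, 3, 4, 5, 6, 7}.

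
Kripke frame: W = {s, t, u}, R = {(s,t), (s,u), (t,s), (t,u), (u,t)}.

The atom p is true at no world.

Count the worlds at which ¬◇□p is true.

3

s: ◇□p is F. ✓
t: ◇□p is F. ✓
u: ◇□p is F. ✓
Satisfying worlds: {s, t, u}.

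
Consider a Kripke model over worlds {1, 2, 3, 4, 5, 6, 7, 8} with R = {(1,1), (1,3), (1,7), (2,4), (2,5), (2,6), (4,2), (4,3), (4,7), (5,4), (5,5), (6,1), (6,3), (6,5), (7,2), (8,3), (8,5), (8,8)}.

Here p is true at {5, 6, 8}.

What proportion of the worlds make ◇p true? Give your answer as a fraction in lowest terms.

1/2

1: successors {1, 3, 7}; p there: 1:F, 3:F, 7:F. ✗
2: successors {4, 5, 6}; p there: 4:F, 5:T, 6:T. ✓
3: no successors, so ◇p fails. ✗
4: successors {2, 3, 7}; p there: 2:F, 3:F, 7:F. ✗
5: successors {4, 5}; p there: 4:F, 5:T. ✓
6: successors {1, 3, 5}; p there: 1:F, 3:F, 5:T. ✓
7: successors {2}; p there: 2:F. ✗
8: successors {3, 5, 8}; p there: 3:F, 5:T, 8:T. ✓
That's 4 of 8 worlds, so 4/8 = 1/2.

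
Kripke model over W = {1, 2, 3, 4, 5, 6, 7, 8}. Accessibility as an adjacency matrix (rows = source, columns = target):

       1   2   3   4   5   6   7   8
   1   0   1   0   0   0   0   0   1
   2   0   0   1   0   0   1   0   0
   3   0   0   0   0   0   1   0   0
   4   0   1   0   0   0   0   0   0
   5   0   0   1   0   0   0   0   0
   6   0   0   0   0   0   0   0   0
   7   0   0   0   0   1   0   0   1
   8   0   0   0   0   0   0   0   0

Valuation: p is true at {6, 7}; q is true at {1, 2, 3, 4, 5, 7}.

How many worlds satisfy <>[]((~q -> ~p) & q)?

1: successors {2, 8}; []((~q -> ~p) & q) there: 2:F, 8:T. ✓
2: successors {3, 6}; []((~q -> ~p) & q) there: 3:F, 6:T. ✓
3: successors {6}; []((~q -> ~p) & q) there: 6:T. ✓
4: successors {2}; []((~q -> ~p) & q) there: 2:F. ✗
5: successors {3}; []((~q -> ~p) & q) there: 3:F. ✗
6: no successors, so <>[]((~q -> ~p) & q) fails. ✗
7: successors {5, 8}; []((~q -> ~p) & q) there: 5:T, 8:T. ✓
8: no successors, so <>[]((~q -> ~p) & q) fails. ✗
Satisfying worlds: {1, 2, 3, 7}.

4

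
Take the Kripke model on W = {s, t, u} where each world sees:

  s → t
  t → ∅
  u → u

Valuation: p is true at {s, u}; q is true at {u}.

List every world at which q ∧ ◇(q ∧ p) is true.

s: q is F, ◇(q ∧ p) is F. ✗
t: q is F, ◇(q ∧ p) is F. ✗
u: q is T, ◇(q ∧ p) is T. ✓

{u}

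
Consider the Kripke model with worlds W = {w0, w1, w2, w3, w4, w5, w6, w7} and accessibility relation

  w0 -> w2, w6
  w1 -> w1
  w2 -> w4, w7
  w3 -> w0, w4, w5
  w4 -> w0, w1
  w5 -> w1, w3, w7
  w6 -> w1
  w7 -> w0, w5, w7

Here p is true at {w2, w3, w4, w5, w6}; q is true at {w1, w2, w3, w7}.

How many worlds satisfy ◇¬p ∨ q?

7

w0: ◇¬p is F, q is F. ✗
w1: ◇¬p is T, q is T. ✓
w2: ◇¬p is T, q is T. ✓
w3: ◇¬p is T, q is T. ✓
w4: ◇¬p is T, q is F. ✓
w5: ◇¬p is T, q is F. ✓
w6: ◇¬p is T, q is F. ✓
w7: ◇¬p is T, q is T. ✓
Satisfying worlds: {w1, w2, w3, w4, w5, w6, w7}.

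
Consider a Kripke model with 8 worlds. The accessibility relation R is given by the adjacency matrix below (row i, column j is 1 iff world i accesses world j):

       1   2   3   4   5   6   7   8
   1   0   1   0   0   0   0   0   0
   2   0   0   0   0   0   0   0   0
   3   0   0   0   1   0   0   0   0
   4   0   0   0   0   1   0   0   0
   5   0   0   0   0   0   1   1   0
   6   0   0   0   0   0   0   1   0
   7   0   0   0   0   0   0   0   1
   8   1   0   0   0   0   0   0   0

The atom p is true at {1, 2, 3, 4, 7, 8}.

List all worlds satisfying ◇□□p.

{1, 4, 5, 6, 7, 8}

1: successors {2}; □□p there: 2:T. ✓
2: no successors, so ◇□□p fails. ✗
3: successors {4}; □□p there: 4:F. ✗
4: successors {5}; □□p there: 5:T. ✓
5: successors {6, 7}; □□p there: 6:T, 7:T. ✓
6: successors {7}; □□p there: 7:T. ✓
7: successors {8}; □□p there: 8:T. ✓
8: successors {1}; □□p there: 1:T. ✓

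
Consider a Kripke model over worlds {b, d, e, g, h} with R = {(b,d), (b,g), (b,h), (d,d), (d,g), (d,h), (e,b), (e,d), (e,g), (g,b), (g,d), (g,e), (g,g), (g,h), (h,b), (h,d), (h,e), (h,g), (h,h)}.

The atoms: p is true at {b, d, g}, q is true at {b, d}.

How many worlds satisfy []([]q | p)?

1

b: successors {d, g, h}; []q | p there: d:T, g:T, h:F. ✗
d: successors {d, g, h}; []q | p there: d:T, g:T, h:F. ✗
e: successors {b, d, g}; []q | p there: b:T, d:T, g:T. ✓
g: successors {b, d, e, g, h}; []q | p there: b:T, d:T, e:F, g:T, h:F. ✗
h: successors {b, d, e, g, h}; []q | p there: b:T, d:T, e:F, g:T, h:F. ✗
Satisfying worlds: {e}.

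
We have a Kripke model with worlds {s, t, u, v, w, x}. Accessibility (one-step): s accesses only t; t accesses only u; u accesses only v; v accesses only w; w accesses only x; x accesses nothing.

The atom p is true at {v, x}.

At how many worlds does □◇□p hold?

s: successors {t}; ◇□p there: t:T. ✓
t: successors {u}; ◇□p there: u:F. ✗
u: successors {v}; ◇□p there: v:T. ✓
v: successors {w}; ◇□p there: w:T. ✓
w: successors {x}; ◇□p there: x:F. ✗
x: no successors, so □◇□p holds vacuously. ✓
Satisfying worlds: {s, u, v, x}.

4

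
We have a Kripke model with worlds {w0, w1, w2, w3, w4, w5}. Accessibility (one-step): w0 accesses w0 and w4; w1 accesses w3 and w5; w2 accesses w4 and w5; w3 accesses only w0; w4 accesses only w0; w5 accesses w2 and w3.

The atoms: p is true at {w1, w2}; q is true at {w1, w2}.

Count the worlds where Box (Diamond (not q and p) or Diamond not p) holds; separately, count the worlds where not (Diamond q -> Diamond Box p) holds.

For Box (Diamond (not q and p) or Diamond not p):
w0: successors {w0, w4}; Diamond (not q and p) or Diamond not p there: w0:T, w4:T. ✓
w1: successors {w3, w5}; Diamond (not q and p) or Diamond not p there: w3:T, w5:T. ✓
w2: successors {w4, w5}; Diamond (not q and p) or Diamond not p there: w4:T, w5:T. ✓
w3: successors {w0}; Diamond (not q and p) or Diamond not p there: w0:T. ✓
w4: successors {w0}; Diamond (not q and p) or Diamond not p there: w0:T. ✓
w5: successors {w2, w3}; Diamond (not q and p) or Diamond not p there: w2:T, w3:T. ✓
— 6 worlds.
For not (Diamond q -> Diamond Box p):
w0: Diamond q -> Diamond Box p is T. ✗
w1: Diamond q -> Diamond Box p is T. ✗
w2: Diamond q -> Diamond Box p is T. ✗
w3: Diamond q -> Diamond Box p is T. ✗
w4: Diamond q -> Diamond Box p is T. ✗
w5: Diamond q -> Diamond Box p is F. ✓
— 1 world.

6 and 1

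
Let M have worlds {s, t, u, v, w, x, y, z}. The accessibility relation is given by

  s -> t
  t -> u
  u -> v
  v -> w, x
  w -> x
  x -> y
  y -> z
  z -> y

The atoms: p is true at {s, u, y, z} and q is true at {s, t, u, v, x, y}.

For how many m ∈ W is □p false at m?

4

s: successors {t}; p there: t:F. ✗
t: successors {u}; p there: u:T. ✓
u: successors {v}; p there: v:F. ✗
v: successors {w, x}; p there: w:F, x:F. ✗
w: successors {x}; p there: x:F. ✗
x: successors {y}; p there: y:T. ✓
y: successors {z}; p there: z:T. ✓
z: successors {y}; p there: y:T. ✓
Satisfying worlds: {t, x, y, z}.
So □p fails at the other 4 worlds.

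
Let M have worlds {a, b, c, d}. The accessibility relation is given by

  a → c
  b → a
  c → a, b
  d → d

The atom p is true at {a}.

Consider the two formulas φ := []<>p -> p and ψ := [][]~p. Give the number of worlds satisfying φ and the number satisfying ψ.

For []<>p -> p:
a: []<>p is T, p is T. ✓
b: []<>p is F, p is F. ✓
c: []<>p is F, p is F. ✓
d: []<>p is F, p is F. ✓
— 4 worlds.
For [][]~p:
a: successors {c}; []~p there: c:F. ✗
b: successors {a}; []~p there: a:T. ✓
c: successors {a, b}; []~p there: a:T, b:F. ✗
d: successors {d}; []~p there: d:T. ✓
— 2 worlds.

4 and 2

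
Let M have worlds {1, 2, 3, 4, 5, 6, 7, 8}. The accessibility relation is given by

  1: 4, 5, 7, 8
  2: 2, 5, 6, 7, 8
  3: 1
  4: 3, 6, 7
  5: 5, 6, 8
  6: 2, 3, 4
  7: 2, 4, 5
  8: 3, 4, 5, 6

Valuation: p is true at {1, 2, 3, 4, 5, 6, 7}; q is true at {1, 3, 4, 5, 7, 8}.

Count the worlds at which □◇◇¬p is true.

4

1: successors {4, 5, 7, 8}; ◇◇¬p there: 4:F, 5:T, 7:T, 8:T. ✗
2: successors {2, 5, 6, 7, 8}; ◇◇¬p there: 2:T, 5:T, 6:T, 7:T, 8:T. ✓
3: successors {1}; ◇◇¬p there: 1:T. ✓
4: successors {3, 6, 7}; ◇◇¬p there: 3:T, 6:T, 7:T. ✓
5: successors {5, 6, 8}; ◇◇¬p there: 5:T, 6:T, 8:T. ✓
6: successors {2, 3, 4}; ◇◇¬p there: 2:T, 3:T, 4:F. ✗
7: successors {2, 4, 5}; ◇◇¬p there: 2:T, 4:F, 5:T. ✗
8: successors {3, 4, 5, 6}; ◇◇¬p there: 3:T, 4:F, 5:T, 6:T. ✗
Satisfying worlds: {2, 3, 4, 5}.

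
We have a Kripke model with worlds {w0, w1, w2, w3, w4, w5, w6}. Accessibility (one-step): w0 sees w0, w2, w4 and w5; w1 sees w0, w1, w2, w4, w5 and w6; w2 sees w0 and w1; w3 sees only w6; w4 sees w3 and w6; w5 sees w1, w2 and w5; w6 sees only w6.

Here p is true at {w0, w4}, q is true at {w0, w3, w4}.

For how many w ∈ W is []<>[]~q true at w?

w0: successors {w0, w2, w4, w5}; <>[]~q there: w0:T, w2:F, w4:T, w5:T. ✗
w1: successors {w0, w1, w2, w4, w5, w6}; <>[]~q there: w0:T, w1:T, w2:F, w4:T, w5:T, w6:T. ✗
w2: successors {w0, w1}; <>[]~q there: w0:T, w1:T. ✓
w3: successors {w6}; <>[]~q there: w6:T. ✓
w4: successors {w3, w6}; <>[]~q there: w3:T, w6:T. ✓
w5: successors {w1, w2, w5}; <>[]~q there: w1:T, w2:F, w5:T. ✗
w6: successors {w6}; <>[]~q there: w6:T. ✓
Satisfying worlds: {w2, w3, w4, w6}.

4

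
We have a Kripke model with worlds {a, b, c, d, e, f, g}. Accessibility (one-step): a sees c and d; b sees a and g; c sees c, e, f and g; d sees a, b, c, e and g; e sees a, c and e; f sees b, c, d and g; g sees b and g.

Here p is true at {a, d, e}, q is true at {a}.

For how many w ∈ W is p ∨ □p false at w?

a: p is T, □p is F. ✓
b: p is F, □p is F. ✗
c: p is F, □p is F. ✗
d: p is T, □p is F. ✓
e: p is T, □p is F. ✓
f: p is F, □p is F. ✗
g: p is F, □p is F. ✗
Satisfying worlds: {a, d, e}.
So p ∨ □p fails at the other 4 worlds.

4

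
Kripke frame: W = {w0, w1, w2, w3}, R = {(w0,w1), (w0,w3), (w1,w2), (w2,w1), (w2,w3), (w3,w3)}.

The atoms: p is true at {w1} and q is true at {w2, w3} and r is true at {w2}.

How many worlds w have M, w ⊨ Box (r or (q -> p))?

1

w0: successors {w1, w3}; r or (q -> p) there: w1:T, w3:F. ✗
w1: successors {w2}; r or (q -> p) there: w2:T. ✓
w2: successors {w1, w3}; r or (q -> p) there: w1:T, w3:F. ✗
w3: successors {w3}; r or (q -> p) there: w3:F. ✗
Satisfying worlds: {w1}.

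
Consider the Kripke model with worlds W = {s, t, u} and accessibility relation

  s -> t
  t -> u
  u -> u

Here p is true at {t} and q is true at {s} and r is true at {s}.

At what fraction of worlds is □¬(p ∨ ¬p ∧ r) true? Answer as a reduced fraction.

s: successors {t}; ¬(p ∨ ¬p ∧ r) there: t:F. ✗
t: successors {u}; ¬(p ∨ ¬p ∧ r) there: u:T. ✓
u: successors {u}; ¬(p ∨ ¬p ∧ r) there: u:T. ✓
That's 2 of 3 worlds, so 2/3.

2/3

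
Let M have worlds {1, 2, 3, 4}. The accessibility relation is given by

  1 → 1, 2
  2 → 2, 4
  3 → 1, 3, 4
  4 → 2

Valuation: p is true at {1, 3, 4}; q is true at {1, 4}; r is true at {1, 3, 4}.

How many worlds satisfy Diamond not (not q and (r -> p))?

1: successors {1, 2}; not (not q and (r -> p)) there: 1:T, 2:F. ✓
2: successors {2, 4}; not (not q and (r -> p)) there: 2:F, 4:T. ✓
3: successors {1, 3, 4}; not (not q and (r -> p)) there: 1:T, 3:F, 4:T. ✓
4: successors {2}; not (not q and (r -> p)) there: 2:F. ✗
Satisfying worlds: {1, 2, 3}.

3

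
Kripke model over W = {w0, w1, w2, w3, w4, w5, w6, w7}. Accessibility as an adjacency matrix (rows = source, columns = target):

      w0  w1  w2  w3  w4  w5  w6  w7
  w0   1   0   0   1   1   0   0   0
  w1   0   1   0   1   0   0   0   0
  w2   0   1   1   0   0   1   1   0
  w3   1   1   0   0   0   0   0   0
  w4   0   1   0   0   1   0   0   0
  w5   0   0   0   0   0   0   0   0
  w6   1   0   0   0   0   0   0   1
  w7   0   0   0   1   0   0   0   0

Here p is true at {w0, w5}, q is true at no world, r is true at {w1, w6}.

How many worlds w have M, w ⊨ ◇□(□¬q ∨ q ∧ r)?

w0: successors {w0, w3, w4}; □(□¬q ∨ q ∧ r) there: w0:T, w3:T, w4:T. ✓
w1: successors {w1, w3}; □(□¬q ∨ q ∧ r) there: w1:T, w3:T. ✓
w2: successors {w1, w2, w5, w6}; □(□¬q ∨ q ∧ r) there: w1:T, w2:T, w5:T, w6:T. ✓
w3: successors {w0, w1}; □(□¬q ∨ q ∧ r) there: w0:T, w1:T. ✓
w4: successors {w1, w4}; □(□¬q ∨ q ∧ r) there: w1:T, w4:T. ✓
w5: no successors, so ◇□(□¬q ∨ q ∧ r) fails. ✗
w6: successors {w0, w7}; □(□¬q ∨ q ∧ r) there: w0:T, w7:T. ✓
w7: successors {w3}; □(□¬q ∨ q ∧ r) there: w3:T. ✓
Satisfying worlds: {w0, w1, w2, w3, w4, w6, w7}.

7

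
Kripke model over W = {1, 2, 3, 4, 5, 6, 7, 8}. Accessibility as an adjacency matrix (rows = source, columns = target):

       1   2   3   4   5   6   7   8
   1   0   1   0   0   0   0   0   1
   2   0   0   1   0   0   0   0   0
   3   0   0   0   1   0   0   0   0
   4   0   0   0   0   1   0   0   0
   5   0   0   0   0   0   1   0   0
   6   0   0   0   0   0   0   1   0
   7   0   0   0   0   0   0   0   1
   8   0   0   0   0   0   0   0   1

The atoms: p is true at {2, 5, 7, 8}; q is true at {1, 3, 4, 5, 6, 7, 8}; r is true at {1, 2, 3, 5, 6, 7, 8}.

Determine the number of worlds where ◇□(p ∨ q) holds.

1: successors {2, 8}; □(p ∨ q) there: 2:T, 8:T. ✓
2: successors {3}; □(p ∨ q) there: 3:T. ✓
3: successors {4}; □(p ∨ q) there: 4:T. ✓
4: successors {5}; □(p ∨ q) there: 5:T. ✓
5: successors {6}; □(p ∨ q) there: 6:T. ✓
6: successors {7}; □(p ∨ q) there: 7:T. ✓
7: successors {8}; □(p ∨ q) there: 8:T. ✓
8: successors {8}; □(p ∨ q) there: 8:T. ✓
Satisfying worlds: {1, 2, 3, 4, 5, 6, 7, 8}.

8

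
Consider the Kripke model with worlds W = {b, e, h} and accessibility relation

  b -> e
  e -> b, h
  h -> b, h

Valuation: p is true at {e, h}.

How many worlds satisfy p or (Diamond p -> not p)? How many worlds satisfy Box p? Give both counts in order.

For p or (Diamond p -> not p):
b: p is F, Diamond p -> not p is T. ✓
e: p is T, Diamond p -> not p is F. ✓
h: p is T, Diamond p -> not p is F. ✓
— 3 worlds.
For Box p:
b: successors {e}; p there: e:T. ✓
e: successors {b, h}; p there: b:F, h:T. ✗
h: successors {b, h}; p there: b:F, h:T. ✗
— 1 world.

3 and 1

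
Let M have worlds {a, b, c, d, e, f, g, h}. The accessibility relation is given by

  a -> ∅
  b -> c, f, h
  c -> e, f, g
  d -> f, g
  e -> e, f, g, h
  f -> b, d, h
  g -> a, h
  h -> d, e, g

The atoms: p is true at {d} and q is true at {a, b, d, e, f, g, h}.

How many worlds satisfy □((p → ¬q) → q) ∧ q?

a: □((p → ¬q) → q) is T, q is T. ✓
b: □((p → ¬q) → q) is F, q is T. ✗
c: □((p → ¬q) → q) is T, q is F. ✗
d: □((p → ¬q) → q) is T, q is T. ✓
e: □((p → ¬q) → q) is T, q is T. ✓
f: □((p → ¬q) → q) is T, q is T. ✓
g: □((p → ¬q) → q) is T, q is T. ✓
h: □((p → ¬q) → q) is T, q is T. ✓
Satisfying worlds: {a, d, e, f, g, h}.

6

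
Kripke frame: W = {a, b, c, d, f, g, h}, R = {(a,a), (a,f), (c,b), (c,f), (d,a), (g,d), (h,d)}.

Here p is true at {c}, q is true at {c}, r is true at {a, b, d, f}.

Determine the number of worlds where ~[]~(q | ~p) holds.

a: []~(q | ~p) is F. ✓
b: []~(q | ~p) is T. ✗
c: []~(q | ~p) is F. ✓
d: []~(q | ~p) is F. ✓
f: []~(q | ~p) is T. ✗
g: []~(q | ~p) is F. ✓
h: []~(q | ~p) is F. ✓
Satisfying worlds: {a, c, d, g, h}.

5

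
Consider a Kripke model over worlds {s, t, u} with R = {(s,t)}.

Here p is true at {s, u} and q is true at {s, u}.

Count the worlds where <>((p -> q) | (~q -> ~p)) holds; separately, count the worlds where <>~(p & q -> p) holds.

1 and 0

For <>((p -> q) | (~q -> ~p)):
s: successors {t}; (p -> q) | (~q -> ~p) there: t:T. ✓
t: no successors, so <>((p -> q) | (~q -> ~p)) fails. ✗
u: no successors, so <>((p -> q) | (~q -> ~p)) fails. ✗
— 1 world.
For <>~(p & q -> p):
s: successors {t}; ~(p & q -> p) there: t:F. ✗
t: no successors, so <>~(p & q -> p) fails. ✗
u: no successors, so <>~(p & q -> p) fails. ✗
— 0 worlds.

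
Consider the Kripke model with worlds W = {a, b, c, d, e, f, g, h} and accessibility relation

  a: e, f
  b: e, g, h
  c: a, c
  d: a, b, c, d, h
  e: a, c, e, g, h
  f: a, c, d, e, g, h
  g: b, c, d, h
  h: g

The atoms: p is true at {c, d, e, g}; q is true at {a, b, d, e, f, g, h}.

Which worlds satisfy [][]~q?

a: successors {e, f}; []~q there: e:F, f:F. ✗
b: successors {e, g, h}; []~q there: e:F, g:F, h:F. ✗
c: successors {a, c}; []~q there: a:F, c:F. ✗
d: successors {a, b, c, d, h}; []~q there: a:F, b:F, c:F, d:F, h:F. ✗
e: successors {a, c, e, g, h}; []~q there: a:F, c:F, e:F, g:F, h:F. ✗
f: successors {a, c, d, e, g, h}; []~q there: a:F, c:F, d:F, e:F, g:F, h:F. ✗
g: successors {b, c, d, h}; []~q there: b:F, c:F, d:F, h:F. ✗
h: successors {g}; []~q there: g:F. ✗

∅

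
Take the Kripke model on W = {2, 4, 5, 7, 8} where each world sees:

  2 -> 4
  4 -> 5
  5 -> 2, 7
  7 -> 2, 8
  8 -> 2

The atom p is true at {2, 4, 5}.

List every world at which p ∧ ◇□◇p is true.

{2, 4, 5}

2: p is T, ◇□◇p is T. ✓
4: p is T, ◇□◇p is T. ✓
5: p is T, ◇□◇p is T. ✓
7: p is F, ◇□◇p is T. ✗
8: p is F, ◇□◇p is T. ✗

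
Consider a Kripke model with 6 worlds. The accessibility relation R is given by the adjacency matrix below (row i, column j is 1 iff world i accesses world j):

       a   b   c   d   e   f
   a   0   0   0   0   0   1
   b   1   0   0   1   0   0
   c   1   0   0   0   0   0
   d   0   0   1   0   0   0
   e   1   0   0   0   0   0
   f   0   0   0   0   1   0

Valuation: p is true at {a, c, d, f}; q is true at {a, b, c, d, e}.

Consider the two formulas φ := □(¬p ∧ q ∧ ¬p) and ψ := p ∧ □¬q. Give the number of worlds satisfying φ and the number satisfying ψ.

For □(¬p ∧ q ∧ ¬p):
a: successors {f}; ¬p ∧ q ∧ ¬p there: f:F. ✗
b: successors {a, d}; ¬p ∧ q ∧ ¬p there: a:F, d:F. ✗
c: successors {a}; ¬p ∧ q ∧ ¬p there: a:F. ✗
d: successors {c}; ¬p ∧ q ∧ ¬p there: c:F. ✗
e: successors {a}; ¬p ∧ q ∧ ¬p there: a:F. ✗
f: successors {e}; ¬p ∧ q ∧ ¬p there: e:T. ✓
— 1 world.
For p ∧ □¬q:
a: p is T, □¬q is T. ✓
b: p is F, □¬q is F. ✗
c: p is T, □¬q is F. ✗
d: p is T, □¬q is F. ✗
e: p is F, □¬q is F. ✗
f: p is T, □¬q is F. ✗
— 1 world.

1 and 1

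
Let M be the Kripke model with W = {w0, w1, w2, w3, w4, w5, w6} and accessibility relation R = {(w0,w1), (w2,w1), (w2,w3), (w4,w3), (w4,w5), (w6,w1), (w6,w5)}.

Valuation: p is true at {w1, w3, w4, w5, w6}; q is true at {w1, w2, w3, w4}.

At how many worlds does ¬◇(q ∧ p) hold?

w0: ◇(q ∧ p) is T. ✗
w1: ◇(q ∧ p) is F. ✓
w2: ◇(q ∧ p) is T. ✗
w3: ◇(q ∧ p) is F. ✓
w4: ◇(q ∧ p) is T. ✗
w5: ◇(q ∧ p) is F. ✓
w6: ◇(q ∧ p) is T. ✗
Satisfying worlds: {w1, w3, w5}.

3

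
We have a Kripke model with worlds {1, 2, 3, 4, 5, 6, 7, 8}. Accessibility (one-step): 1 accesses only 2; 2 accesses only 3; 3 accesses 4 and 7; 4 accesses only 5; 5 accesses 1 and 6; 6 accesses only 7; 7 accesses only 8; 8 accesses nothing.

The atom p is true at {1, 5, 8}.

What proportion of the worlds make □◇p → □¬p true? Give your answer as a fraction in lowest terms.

1: □◇p is F, □¬p is T. ✓
2: □◇p is F, □¬p is T. ✓
3: □◇p is T, □¬p is T. ✓
4: □◇p is T, □¬p is F. ✗
5: □◇p is F, □¬p is F. ✓
6: □◇p is T, □¬p is T. ✓
7: □◇p is F, □¬p is F. ✓
8: □◇p is T, □¬p is T. ✓
That's 7 of 8 worlds, so 7/8.

7/8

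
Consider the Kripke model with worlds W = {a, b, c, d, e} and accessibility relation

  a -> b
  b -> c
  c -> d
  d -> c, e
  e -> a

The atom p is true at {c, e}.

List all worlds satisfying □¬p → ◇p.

{b, d}

a: □¬p is T, ◇p is F. ✗
b: □¬p is F, ◇p is T. ✓
c: □¬p is T, ◇p is F. ✗
d: □¬p is F, ◇p is T. ✓
e: □¬p is T, ◇p is F. ✗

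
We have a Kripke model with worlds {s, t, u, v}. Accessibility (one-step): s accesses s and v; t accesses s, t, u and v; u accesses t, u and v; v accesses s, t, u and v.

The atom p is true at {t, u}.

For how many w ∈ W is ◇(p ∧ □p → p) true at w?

s: successors {s, v}; p ∧ □p → p there: s:T, v:T. ✓
t: successors {s, t, u, v}; p ∧ □p → p there: s:T, t:T, u:T, v:T. ✓
u: successors {t, u, v}; p ∧ □p → p there: t:T, u:T, v:T. ✓
v: successors {s, t, u, v}; p ∧ □p → p there: s:T, t:T, u:T, v:T. ✓
Satisfying worlds: {s, t, u, v}.

4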